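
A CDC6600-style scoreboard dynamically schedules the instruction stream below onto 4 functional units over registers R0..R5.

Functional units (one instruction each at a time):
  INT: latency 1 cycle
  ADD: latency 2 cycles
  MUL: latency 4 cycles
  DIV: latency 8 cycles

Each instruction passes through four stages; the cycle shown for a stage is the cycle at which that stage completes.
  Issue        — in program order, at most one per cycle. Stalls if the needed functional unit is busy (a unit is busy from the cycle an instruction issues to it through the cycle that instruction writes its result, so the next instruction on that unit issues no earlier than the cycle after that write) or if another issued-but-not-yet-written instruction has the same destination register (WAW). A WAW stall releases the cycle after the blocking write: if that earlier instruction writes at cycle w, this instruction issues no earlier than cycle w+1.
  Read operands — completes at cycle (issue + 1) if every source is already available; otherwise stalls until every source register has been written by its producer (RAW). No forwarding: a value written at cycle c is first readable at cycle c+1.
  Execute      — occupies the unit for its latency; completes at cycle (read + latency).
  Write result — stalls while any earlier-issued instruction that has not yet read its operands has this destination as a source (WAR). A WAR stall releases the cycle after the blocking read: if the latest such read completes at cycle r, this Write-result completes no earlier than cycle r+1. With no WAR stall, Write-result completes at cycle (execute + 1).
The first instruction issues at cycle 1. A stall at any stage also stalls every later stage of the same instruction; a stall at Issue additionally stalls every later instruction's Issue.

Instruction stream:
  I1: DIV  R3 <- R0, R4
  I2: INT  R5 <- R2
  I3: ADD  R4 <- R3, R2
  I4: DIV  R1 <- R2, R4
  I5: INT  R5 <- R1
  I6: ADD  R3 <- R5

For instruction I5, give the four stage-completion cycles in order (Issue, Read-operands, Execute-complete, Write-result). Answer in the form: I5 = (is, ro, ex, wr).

t=1  I1 issues→DIV
t=2  I1 reads | I2 issues→INT
t=3  I2 reads | I3 issues→ADD
t=4  I2 exec-done
t=5  I2 writes R5
t=10  I1 exec-done
t=11  I1 writes R3
t=12  I3 reads | I4 issues→DIV
t=13  I5 issues→INT
t=14  I3 exec-done
t=15  I3 writes R4
t=16  I4 reads | I6 issues→ADD
t=24  I4 exec-done
t=25  I4 writes R1
t=26  I5 reads
t=27  I5 exec-done
t=28  I5 writes R5
t=29  I6 reads
t=31  I6 exec-done
t=32  I6 writes R3

I5 = (13, 26, 27, 28)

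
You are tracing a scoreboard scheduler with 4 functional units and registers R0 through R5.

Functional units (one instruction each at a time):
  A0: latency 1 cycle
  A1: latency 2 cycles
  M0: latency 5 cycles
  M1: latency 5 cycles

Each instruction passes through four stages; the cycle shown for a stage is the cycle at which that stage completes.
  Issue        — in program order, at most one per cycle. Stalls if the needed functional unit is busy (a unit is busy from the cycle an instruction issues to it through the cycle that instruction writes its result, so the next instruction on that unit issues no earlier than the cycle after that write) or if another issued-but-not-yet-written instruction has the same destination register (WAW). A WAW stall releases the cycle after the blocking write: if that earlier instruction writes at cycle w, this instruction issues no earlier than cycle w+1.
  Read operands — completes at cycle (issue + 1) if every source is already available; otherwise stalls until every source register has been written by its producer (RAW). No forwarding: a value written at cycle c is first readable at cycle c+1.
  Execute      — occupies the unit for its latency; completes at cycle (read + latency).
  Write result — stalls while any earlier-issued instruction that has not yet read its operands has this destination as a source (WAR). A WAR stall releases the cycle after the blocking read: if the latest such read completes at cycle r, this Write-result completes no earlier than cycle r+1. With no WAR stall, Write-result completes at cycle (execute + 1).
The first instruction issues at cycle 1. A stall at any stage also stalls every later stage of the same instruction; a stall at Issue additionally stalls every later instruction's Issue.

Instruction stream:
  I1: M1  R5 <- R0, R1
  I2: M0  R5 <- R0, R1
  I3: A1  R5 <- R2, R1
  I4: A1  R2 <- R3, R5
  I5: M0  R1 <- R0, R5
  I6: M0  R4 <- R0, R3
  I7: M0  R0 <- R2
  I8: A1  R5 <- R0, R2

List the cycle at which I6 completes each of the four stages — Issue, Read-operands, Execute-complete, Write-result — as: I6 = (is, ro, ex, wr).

cycle 1: I1 dispatched to M1
cycle 2: I1 operands ready
cycle 7: I1 complete
cycle 8: R5←I1
cycle 9: I2 dispatched to M0
cycle 10: I2 operands ready
cycle 15: I2 complete
cycle 16: R5←I2
cycle 17: I3 dispatched to A1
cycle 18: I3 operands ready
cycle 20: I3 complete
cycle 21: R5←I3
cycle 22: I4 dispatched to A1
cycle 23: I4 operands ready, I5 dispatched to M0
cycle 24: I5 operands ready
cycle 25: I4 complete
cycle 26: R2←I4
cycle 29: I5 complete
cycle 30: R1←I5
cycle 31: I6 dispatched to M0
cycle 32: I6 operands ready
cycle 37: I6 complete
cycle 38: R4←I6
cycle 39: I7 dispatched to M0
cycle 40: I7 operands ready, I8 dispatched to A1
cycle 45: I7 complete
cycle 46: R0←I7
cycle 47: I8 operands ready
cycle 49: I8 complete
cycle 50: R5←I8

I6 = (31, 32, 37, 38)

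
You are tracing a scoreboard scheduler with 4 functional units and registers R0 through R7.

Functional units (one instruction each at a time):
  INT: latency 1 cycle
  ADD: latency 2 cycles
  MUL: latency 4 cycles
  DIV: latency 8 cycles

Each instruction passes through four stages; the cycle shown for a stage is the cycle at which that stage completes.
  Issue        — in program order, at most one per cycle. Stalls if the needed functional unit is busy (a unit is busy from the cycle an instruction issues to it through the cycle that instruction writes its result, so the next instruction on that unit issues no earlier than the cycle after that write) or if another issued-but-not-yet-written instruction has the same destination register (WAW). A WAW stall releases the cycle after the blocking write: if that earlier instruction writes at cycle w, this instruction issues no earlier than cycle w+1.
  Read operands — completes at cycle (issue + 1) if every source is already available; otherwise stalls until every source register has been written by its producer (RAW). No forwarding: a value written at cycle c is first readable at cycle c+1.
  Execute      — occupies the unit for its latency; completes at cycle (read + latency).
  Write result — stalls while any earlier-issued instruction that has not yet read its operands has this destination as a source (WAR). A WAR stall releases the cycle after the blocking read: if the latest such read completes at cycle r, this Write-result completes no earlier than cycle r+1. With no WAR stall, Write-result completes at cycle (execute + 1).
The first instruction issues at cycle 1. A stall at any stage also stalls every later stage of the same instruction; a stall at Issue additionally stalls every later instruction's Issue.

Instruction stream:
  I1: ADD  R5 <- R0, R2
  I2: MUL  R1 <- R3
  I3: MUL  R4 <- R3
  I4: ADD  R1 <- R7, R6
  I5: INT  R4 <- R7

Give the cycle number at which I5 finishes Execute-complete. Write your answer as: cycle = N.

cycle = 18

[1] issue I1 (ADD)
[2] I1 read-ops · issue I2 (MUL)
[3] I2 read-ops
[4] I1 finished on ADD
[5] I1→R5
[7] I2 finished on MUL
[8] I2→R1
[9] issue I3 (MUL)
[10] I3 read-ops · issue I4 (ADD)
[11] I4 read-ops
[13] I4 finished on ADD
[14] I3 finished on MUL · I4→R1
[15] I3→R4
[16] issue I5 (INT)
[17] I5 read-ops
[18] I5 finished on INT
[19] I5→R4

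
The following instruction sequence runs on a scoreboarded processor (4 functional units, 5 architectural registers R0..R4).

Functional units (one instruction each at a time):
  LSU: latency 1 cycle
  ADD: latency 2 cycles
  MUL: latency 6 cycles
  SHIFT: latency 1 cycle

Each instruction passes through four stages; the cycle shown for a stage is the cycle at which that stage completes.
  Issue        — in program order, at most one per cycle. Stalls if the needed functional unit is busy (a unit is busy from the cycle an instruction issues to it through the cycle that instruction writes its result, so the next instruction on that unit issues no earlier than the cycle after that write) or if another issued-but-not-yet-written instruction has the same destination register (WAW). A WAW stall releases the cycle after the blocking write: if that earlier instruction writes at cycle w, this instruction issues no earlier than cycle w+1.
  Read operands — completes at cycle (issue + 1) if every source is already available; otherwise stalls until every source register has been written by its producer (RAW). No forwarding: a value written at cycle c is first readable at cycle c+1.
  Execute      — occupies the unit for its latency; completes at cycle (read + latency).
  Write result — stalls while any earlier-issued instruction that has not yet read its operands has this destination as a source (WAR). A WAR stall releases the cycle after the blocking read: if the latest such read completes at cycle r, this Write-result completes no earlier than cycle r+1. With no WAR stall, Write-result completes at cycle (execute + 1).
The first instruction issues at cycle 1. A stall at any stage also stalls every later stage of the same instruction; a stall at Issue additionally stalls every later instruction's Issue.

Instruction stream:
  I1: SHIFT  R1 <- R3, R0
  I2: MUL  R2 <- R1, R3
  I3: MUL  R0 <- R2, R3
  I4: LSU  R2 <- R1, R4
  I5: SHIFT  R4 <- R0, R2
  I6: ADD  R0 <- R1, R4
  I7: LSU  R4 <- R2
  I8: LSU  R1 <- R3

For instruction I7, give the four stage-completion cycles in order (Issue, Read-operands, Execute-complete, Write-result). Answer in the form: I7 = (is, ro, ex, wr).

cycle 1: I1 dispatched to SHIFT
cycle 2: I1 operands ready; I2 dispatched to MUL
cycle 3: I1 complete
cycle 4: R1←I1
cycle 5: I2 operands ready
cycle 11: I2 complete
cycle 12: R2←I2
cycle 13: I3 dispatched to MUL
cycle 14: I3 operands ready; I4 dispatched to LSU
cycle 15: I4 operands ready; I5 dispatched to SHIFT
cycle 16: I4 complete
cycle 17: R2←I4
cycle 20: I3 complete
cycle 21: R0←I3
cycle 22: I5 operands ready; I6 dispatched to ADD
cycle 23: I5 complete
cycle 24: R4←I5
cycle 25: I6 operands ready; I7 dispatched to LSU
cycle 26: I7 operands ready
cycle 27: I6 complete; I7 complete
cycle 28: R0←I6; R4←I7
cycle 29: I8 dispatched to LSU
cycle 30: I8 operands ready
cycle 31: I8 complete
cycle 32: R1←I8

I7 = (25, 26, 27, 28)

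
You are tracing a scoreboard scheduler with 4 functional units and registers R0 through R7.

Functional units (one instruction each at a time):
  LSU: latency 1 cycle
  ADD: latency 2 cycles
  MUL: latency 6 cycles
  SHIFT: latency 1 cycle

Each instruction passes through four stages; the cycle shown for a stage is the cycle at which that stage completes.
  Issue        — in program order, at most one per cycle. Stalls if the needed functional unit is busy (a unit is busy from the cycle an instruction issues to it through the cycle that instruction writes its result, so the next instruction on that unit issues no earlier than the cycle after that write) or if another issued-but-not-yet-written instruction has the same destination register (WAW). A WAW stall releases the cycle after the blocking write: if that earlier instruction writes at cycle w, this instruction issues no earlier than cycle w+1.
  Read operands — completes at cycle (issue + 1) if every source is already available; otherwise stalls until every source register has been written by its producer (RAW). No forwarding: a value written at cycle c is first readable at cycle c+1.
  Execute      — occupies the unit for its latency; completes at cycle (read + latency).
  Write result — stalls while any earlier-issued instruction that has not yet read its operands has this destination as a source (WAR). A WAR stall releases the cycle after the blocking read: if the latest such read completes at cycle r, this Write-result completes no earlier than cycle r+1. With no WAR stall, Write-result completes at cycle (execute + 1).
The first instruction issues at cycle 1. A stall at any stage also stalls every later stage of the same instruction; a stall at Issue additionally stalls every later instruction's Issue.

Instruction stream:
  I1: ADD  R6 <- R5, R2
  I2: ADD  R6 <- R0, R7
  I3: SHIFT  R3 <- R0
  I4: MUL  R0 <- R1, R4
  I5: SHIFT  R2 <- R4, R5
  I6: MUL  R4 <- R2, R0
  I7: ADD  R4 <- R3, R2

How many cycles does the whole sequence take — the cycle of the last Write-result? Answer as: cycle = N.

cycle = 30

I1  is:1  ro:2  ex:4  wr:5
I2  is:6  ro:7  ex:9  wr:10  — struct: ADD busy until I1 writes@5
I3  is:7  ro:8  ex:9  wr:10
I4  is:8  ro:9  ex:15  wr:16
I5  is:11  ro:12  ex:13  wr:14  — struct: SHIFT busy until I3 writes@10
I6  is:17  ro:18  ex:24  wr:25  — struct: MUL busy until I4 writes@16
I7  is:26  ro:27  ex:29  wr:30  — WAW R4: wait I6 write@25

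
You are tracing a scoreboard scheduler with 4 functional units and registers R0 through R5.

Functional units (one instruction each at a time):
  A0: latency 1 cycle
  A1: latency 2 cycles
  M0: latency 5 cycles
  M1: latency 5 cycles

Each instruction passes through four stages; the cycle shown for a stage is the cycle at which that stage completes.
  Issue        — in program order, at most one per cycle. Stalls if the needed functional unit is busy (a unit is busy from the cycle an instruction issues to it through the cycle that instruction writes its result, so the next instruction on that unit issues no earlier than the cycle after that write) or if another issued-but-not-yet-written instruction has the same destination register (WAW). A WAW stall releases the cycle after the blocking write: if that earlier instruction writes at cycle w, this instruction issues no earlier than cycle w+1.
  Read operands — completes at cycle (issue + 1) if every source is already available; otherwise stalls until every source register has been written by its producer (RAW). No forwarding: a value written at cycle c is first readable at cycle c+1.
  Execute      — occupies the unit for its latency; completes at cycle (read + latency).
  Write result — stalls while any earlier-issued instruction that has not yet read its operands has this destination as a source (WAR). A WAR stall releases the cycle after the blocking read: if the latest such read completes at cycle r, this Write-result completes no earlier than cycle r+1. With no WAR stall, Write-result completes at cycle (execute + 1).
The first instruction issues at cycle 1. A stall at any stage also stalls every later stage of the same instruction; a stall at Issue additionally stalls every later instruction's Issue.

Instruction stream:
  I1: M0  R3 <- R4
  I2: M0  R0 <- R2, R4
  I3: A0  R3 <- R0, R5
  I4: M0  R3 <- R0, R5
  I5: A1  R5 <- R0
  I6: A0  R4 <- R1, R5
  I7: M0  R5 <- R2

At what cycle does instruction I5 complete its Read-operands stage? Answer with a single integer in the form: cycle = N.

cycle 1: I1 issues→M0
cycle 2: I1 reads
cycle 7: I1 exec-done
cycle 8: I1 writes R3
cycle 9: I2 issues→M0
cycle 10: I2 reads; I3 issues→A0
cycle 15: I2 exec-done
cycle 16: I2 writes R0
cycle 17: I3 reads
cycle 18: I3 exec-done
cycle 19: I3 writes R3
cycle 20: I4 issues→M0
cycle 21: I4 reads; I5 issues→A1
cycle 22: I5 reads; I6 issues→A0
cycle 24: I5 exec-done
cycle 25: I5 writes R5
cycle 26: I4 exec-done; I6 reads
cycle 27: I4 writes R3; I6 exec-done
cycle 28: I6 writes R4; I7 issues→M0
cycle 29: I7 reads
cycle 34: I7 exec-done
cycle 35: I7 writes R5

cycle = 22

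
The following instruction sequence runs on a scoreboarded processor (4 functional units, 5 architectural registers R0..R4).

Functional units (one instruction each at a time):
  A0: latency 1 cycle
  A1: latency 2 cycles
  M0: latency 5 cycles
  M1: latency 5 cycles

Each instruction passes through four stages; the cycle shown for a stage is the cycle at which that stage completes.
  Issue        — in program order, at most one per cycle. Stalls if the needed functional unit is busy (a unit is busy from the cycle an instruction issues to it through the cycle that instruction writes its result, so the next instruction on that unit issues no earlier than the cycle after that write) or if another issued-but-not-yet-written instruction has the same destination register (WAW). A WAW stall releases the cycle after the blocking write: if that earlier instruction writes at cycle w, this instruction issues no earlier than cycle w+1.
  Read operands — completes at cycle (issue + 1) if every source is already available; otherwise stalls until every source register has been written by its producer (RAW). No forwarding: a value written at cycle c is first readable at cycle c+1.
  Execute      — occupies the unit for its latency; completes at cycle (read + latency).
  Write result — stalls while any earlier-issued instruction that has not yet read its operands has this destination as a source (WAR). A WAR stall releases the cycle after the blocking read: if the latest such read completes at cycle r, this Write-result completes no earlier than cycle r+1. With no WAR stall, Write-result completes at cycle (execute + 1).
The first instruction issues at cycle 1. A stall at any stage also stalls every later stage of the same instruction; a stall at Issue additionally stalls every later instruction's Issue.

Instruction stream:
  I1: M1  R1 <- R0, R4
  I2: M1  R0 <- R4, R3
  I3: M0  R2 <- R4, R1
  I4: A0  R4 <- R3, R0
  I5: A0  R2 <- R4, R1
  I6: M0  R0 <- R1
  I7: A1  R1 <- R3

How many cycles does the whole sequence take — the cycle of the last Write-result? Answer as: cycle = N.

cycle = 28

t=1  issue I1 (M1)
t=2  I1 read-ops
t=7  I1 finished on M1
t=8  I1→R1
t=9  issue I2 (M1)
t=10  I2 read-ops; issue I3 (M0)
t=11  I3 read-ops; issue I4 (A0)
t=15  I2 finished on M1
t=16  I2→R0; I3 finished on M0
t=17  I3→R2; I4 read-ops
t=18  I4 finished on A0
t=19  I4→R4
t=20  issue I5 (A0)
t=21  I5 read-ops; issue I6 (M0)
t=22  I5 finished on A0; I6 read-ops; issue I7 (A1)
t=23  I5→R2; I7 read-ops
t=25  I7 finished on A1
t=26  I7→R1
t=27  I6 finished on M0
t=28  I6→R0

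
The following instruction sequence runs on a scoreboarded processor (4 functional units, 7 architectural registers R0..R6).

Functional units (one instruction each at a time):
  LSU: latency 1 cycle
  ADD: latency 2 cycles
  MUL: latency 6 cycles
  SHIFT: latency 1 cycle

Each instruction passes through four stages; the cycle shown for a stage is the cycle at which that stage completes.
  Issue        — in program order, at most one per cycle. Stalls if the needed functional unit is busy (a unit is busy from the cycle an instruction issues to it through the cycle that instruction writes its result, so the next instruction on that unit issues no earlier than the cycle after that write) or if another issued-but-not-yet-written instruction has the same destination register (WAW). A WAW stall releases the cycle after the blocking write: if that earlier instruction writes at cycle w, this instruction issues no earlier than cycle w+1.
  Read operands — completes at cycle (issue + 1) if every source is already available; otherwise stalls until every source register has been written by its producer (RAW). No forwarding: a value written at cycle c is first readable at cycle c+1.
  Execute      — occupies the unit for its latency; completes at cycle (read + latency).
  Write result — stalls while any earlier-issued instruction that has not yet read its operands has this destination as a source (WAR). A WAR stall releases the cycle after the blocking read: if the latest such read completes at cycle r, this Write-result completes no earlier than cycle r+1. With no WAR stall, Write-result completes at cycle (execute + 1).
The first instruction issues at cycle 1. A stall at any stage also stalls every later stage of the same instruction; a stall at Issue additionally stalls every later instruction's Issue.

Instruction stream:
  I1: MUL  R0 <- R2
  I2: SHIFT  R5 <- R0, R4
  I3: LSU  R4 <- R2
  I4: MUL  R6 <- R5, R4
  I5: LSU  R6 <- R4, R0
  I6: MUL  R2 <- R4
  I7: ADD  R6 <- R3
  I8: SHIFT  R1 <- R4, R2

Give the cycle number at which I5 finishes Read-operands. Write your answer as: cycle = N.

c1: I1 issues→MUL
c2: I1 reads | I2 issues→SHIFT
c3: I3 issues→LSU
c4: I3 reads
c5: I3 exec-done
c8: I1 exec-done
c9: I1 writes R0
c10: I2 reads | I4 issues→MUL
c11: I2 exec-done | I3 writes R4
c12: I2 writes R5
c13: I4 reads
c19: I4 exec-done
c20: I4 writes R6
c21: I5 issues→LSU
c22: I5 reads | I6 issues→MUL
c23: I5 exec-done | I6 reads
c24: I5 writes R6
c25: I7 issues→ADD
c26: I7 reads | I8 issues→SHIFT
c28: I7 exec-done
c29: I6 exec-done | I7 writes R6
c30: I6 writes R2
c31: I8 reads
c32: I8 exec-done
c33: I8 writes R1

cycle = 22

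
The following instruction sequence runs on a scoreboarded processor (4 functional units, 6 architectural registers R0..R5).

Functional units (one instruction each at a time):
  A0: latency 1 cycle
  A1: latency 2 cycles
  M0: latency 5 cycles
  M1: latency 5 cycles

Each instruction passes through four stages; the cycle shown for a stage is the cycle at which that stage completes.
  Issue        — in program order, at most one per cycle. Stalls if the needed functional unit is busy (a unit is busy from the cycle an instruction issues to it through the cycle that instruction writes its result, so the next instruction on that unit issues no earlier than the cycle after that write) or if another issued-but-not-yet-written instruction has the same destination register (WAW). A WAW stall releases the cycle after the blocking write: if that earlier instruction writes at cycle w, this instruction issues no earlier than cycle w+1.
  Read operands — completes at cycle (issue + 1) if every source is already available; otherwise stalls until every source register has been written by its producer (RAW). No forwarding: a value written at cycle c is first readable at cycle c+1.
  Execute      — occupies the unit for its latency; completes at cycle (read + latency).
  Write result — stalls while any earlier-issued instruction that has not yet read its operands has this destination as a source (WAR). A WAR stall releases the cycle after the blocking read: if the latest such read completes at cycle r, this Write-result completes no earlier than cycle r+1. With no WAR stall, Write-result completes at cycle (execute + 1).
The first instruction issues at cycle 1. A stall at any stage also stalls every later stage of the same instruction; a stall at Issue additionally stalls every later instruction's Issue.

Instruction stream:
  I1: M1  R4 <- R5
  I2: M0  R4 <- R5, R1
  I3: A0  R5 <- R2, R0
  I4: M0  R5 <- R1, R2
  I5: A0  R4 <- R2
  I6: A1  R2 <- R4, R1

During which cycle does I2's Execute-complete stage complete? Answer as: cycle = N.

  I1 | 1 | 2 | 7 | 8
  I2 | 9 | 10 | 15 | 16   WAW R4: wait I1 write@8
  I3 | 10 | 11 | 12 | 13
  I4 | 17 | 18 | 23 | 24   struct: M0 busy until I2 writes@16
  I5 | 18 | 19 | 20 | 21
  I6 | 19 | 22 | 24 | 25   RAW R4: wait I5 write@21

cycle = 15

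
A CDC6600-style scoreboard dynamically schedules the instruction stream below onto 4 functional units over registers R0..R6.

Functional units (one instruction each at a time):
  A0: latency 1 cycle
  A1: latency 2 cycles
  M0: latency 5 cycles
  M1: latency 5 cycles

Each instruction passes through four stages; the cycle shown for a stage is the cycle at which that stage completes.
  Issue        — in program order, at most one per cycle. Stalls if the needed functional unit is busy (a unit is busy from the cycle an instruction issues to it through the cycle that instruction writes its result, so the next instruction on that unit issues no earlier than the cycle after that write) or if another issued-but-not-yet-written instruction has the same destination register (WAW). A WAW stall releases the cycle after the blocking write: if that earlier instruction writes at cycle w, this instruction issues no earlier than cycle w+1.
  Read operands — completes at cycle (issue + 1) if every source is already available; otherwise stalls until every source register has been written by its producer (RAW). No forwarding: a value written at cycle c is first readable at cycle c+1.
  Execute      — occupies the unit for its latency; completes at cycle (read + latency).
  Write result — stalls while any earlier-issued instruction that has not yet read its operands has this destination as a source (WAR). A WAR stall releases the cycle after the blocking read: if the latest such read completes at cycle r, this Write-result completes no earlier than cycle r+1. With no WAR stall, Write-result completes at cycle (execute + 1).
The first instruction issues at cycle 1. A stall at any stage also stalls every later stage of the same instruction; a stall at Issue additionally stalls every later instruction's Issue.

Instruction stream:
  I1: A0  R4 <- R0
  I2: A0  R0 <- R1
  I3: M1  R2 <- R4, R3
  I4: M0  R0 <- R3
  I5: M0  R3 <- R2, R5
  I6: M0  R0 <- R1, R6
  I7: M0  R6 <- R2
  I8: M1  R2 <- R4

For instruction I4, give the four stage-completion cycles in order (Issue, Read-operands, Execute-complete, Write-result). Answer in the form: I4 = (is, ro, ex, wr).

I4 = (9, 10, 15, 16)

I1: IS=1 RO=2 EX=3 WR=4
I2: IS=5 RO=6 EX=7 WR=8  [struct: A0 busy until I1 writes@4]
I3: IS=6 RO=7 EX=12 WR=13
I4: IS=9 RO=10 EX=15 WR=16  [WAW R0: wait I2 write@8]
I5: IS=17 RO=18 EX=23 WR=24  [struct: M0 busy until I4 writes@16]
I6: IS=25 RO=26 EX=31 WR=32  [struct: M0 busy until I5 writes@24]
I7: IS=33 RO=34 EX=39 WR=40  [struct: M0 busy until I6 writes@32]
I8: IS=34 RO=35 EX=40 WR=41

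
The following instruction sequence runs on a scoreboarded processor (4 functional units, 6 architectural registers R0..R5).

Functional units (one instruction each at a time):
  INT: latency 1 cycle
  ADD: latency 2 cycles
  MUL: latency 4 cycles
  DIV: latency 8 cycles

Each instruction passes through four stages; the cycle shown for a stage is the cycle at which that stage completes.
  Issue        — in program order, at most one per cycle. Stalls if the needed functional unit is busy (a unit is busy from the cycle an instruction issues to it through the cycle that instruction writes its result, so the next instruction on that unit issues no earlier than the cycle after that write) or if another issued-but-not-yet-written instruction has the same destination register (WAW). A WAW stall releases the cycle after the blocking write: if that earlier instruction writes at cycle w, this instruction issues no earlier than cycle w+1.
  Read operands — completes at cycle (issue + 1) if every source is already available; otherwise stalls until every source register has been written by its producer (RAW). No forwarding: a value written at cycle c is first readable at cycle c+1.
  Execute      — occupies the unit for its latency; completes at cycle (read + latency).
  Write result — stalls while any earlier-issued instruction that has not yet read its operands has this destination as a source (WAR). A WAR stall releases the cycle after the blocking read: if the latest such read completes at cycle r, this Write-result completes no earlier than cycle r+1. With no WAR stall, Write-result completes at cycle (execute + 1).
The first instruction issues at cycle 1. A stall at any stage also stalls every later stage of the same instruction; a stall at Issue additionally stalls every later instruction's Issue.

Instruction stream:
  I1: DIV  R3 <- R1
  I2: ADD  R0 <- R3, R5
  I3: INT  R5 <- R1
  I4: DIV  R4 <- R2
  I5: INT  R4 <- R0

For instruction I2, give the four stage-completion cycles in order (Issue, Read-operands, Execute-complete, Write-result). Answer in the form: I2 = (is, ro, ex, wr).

I2 = (2, 12, 14, 15)

[1] I1→DIV
[2] I1 RO; I2→ADD
[3] I3→INT
[4] I3 RO
[5] I3 EX
[10] I1 EX
[11] I1 WR R3
[12] I2 RO; I4→DIV
[13] I3 WR R5; I4 RO
[14] I2 EX
[15] I2 WR R0
[21] I4 EX
[22] I4 WR R4
[23] I5→INT
[24] I5 RO
[25] I5 EX
[26] I5 WR R4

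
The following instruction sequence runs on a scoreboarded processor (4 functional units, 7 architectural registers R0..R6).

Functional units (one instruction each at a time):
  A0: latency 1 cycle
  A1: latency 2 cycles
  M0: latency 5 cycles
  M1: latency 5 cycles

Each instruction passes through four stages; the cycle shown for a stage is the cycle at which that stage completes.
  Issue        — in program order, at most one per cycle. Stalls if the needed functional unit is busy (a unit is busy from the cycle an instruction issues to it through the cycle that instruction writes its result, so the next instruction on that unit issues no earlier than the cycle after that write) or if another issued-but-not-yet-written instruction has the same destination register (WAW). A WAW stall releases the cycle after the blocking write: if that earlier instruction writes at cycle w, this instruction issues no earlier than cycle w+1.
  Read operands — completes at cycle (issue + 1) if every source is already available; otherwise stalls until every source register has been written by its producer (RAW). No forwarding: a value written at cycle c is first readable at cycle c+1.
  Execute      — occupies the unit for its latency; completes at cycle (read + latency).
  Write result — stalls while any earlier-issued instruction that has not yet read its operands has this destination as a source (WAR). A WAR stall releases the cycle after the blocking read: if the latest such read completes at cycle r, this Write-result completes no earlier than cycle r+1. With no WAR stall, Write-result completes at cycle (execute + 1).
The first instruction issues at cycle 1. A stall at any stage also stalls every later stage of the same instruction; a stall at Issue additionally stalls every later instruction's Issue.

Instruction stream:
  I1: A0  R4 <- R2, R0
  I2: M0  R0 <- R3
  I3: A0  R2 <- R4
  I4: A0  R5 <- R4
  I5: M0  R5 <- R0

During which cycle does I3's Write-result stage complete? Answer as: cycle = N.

[I1] 1/2/3/4
[I2] 2/3/8/9
[I3] 5/6/7/8  (struct: A0 busy until I1 writes@4)
[I4] 9/10/11/12  (struct: A0 busy until I3 writes@8)
[I5] 13/14/19/20  (WAW R5: wait I4 write@12)

cycle = 8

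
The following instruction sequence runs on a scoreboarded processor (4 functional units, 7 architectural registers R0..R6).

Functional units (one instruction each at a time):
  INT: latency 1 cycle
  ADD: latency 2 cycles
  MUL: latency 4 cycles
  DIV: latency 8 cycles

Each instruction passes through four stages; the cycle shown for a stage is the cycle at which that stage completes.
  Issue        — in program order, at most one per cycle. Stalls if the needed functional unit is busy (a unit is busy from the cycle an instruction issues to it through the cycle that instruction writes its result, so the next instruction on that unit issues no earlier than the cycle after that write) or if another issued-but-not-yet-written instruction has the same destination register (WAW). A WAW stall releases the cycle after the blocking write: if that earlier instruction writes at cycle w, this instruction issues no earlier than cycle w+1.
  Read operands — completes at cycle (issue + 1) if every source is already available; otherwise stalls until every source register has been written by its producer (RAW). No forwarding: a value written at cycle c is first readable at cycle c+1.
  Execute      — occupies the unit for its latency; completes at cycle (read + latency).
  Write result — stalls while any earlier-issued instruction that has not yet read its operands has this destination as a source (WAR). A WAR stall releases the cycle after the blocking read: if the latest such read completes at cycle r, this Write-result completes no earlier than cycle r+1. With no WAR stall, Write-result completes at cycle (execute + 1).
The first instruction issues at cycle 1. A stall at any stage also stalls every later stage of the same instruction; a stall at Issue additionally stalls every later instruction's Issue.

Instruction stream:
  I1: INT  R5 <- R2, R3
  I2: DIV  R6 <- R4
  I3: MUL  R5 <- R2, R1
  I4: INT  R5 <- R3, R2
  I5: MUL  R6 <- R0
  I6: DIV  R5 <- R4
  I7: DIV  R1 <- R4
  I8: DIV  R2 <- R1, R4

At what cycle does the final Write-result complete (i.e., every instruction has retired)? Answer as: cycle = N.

I1: IS=1 RO=2 EX=3 WR=4
I2: IS=2 RO=3 EX=11 WR=12
I3: IS=5 RO=6 EX=10 WR=11  [WAW R5: wait I1 write@4]
I4: IS=12 RO=13 EX=14 WR=15  [WAW R5: wait I3 write@11]
I5: IS=13 RO=14 EX=18 WR=19
I6: IS=16 RO=17 EX=25 WR=26  [WAW R5: wait I4 write@15]
I7: IS=27 RO=28 EX=36 WR=37  [struct: DIV busy until I6 writes@26]
I8: IS=38 RO=39 EX=47 WR=48  [struct: DIV busy until I7 writes@37]

cycle = 48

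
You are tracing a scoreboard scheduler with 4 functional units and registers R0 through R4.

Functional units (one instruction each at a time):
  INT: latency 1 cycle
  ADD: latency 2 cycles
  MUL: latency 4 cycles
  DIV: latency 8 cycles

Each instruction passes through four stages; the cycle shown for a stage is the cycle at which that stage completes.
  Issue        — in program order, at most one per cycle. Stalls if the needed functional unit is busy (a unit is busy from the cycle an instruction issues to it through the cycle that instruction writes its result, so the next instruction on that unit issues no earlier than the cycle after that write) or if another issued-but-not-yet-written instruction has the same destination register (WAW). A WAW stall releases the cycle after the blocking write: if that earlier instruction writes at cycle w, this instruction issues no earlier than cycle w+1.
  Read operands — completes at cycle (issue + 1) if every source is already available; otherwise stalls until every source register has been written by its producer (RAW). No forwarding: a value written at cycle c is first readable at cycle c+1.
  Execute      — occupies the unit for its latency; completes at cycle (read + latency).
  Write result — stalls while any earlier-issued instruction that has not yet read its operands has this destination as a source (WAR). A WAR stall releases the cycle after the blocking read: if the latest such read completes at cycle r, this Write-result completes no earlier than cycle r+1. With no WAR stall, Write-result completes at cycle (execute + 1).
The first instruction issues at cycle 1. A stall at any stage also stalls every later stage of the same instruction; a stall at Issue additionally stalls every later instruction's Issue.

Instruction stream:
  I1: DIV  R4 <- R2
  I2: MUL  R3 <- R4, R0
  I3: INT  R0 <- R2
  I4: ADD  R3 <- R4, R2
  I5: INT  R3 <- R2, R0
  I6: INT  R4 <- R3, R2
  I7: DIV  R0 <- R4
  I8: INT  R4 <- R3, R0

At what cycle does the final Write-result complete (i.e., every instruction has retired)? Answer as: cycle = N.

I1 -> (1, 2, 10, 11)
I2 -> (2, 12, 16, 17)  // RAW R4: wait I1 write@11
I3 -> (3, 4, 5, 13)  // WAR R0: wait I2 read@12
I4 -> (18, 19, 21, 22)  // WAW R3: wait I2 write@17
I5 -> (23, 24, 25, 26)  // WAW R3: wait I4 write@22
I6 -> (27, 28, 29, 30)  // struct: INT busy until I5 writes@26
I7 -> (28, 31, 39, 40)  // RAW R4: wait I6 write@30
I8 -> (31, 41, 42, 43)  // struct: INT busy until I6 writes@30, RAW R0: wait I7 write@40

cycle = 43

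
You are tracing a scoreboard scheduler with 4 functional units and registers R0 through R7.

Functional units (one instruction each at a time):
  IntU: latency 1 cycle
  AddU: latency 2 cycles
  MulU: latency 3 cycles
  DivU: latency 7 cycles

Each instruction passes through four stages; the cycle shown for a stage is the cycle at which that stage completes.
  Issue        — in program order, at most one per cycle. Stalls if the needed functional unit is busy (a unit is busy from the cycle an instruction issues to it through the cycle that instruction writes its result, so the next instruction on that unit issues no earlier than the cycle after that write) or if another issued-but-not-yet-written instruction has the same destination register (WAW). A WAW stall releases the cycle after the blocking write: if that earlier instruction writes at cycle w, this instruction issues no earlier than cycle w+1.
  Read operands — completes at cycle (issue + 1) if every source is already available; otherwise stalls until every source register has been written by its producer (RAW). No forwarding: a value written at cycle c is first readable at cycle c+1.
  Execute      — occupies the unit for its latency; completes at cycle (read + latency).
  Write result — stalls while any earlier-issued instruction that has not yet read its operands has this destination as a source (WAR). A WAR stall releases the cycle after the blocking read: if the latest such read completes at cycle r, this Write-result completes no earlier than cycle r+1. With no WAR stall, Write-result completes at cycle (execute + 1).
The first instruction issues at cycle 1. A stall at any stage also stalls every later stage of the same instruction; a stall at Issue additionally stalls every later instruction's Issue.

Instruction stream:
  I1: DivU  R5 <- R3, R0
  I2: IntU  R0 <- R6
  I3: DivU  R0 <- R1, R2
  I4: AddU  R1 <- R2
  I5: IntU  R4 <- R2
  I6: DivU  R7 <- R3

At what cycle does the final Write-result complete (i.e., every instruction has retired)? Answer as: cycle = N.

cycle = 30

[1] I1 issues→DivU
[2] I1 reads; I2 issues→IntU
[3] I2 reads
[4] I2 exec-done
[5] I2 writes R0
[9] I1 exec-done
[10] I1 writes R5
[11] I3 issues→DivU
[12] I3 reads; I4 issues→AddU
[13] I4 reads; I5 issues→IntU
[14] I5 reads
[15] I4 exec-done; I5 exec-done
[16] I4 writes R1; I5 writes R4
[19] I3 exec-done
[20] I3 writes R0
[21] I6 issues→DivU
[22] I6 reads
[29] I6 exec-done
[30] I6 writes R7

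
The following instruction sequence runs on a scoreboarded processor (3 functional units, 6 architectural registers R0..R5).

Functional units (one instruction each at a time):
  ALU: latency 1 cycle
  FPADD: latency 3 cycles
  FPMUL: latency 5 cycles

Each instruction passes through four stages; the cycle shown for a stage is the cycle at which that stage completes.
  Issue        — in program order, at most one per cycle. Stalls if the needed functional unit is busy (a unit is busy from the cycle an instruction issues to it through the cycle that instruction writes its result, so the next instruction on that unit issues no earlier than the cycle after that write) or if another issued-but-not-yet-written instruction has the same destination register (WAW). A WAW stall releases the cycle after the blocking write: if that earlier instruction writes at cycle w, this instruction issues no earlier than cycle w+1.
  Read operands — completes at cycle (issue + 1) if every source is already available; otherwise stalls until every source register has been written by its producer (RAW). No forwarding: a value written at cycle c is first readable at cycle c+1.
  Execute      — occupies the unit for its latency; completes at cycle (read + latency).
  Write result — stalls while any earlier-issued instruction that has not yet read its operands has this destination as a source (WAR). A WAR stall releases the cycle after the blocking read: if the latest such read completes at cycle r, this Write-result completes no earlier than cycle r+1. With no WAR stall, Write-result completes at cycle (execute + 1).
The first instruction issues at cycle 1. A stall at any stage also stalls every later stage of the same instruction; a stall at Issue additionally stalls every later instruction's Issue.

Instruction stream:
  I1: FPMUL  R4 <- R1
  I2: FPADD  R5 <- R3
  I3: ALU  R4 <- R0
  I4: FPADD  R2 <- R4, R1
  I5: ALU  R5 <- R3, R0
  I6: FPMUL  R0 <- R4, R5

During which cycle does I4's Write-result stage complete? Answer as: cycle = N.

[1] I1→FPMUL
[2] I1 RO · I2→FPADD
[3] I2 RO
[6] I2 EX
[7] I1 EX · I2 WR R5
[8] I1 WR R4
[9] I3→ALU
[10] I3 RO · I4→FPADD
[11] I3 EX
[12] I3 WR R4
[13] I4 RO · I5→ALU
[14] I5 RO · I6→FPMUL
[15] I5 EX
[16] I4 EX · I5 WR R5
[17] I4 WR R2 · I6 RO
[22] I6 EX
[23] I6 WR R0

cycle = 17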